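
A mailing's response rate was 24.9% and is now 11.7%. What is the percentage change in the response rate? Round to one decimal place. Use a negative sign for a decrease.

-53.0%

The change is 11.7 − 24.9 = -13.2 percentage points.
Relative to the original 24.9%, that is -13.2 ÷ 24.9 ≈ -53.0%.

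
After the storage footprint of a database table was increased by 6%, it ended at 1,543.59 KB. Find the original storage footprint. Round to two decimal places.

1,456.22 KB

The overall multiplier applied was 1.06.
So the original storage footprint was 1,543.59 ÷ 1.06 ≈ 1,456.22 KB.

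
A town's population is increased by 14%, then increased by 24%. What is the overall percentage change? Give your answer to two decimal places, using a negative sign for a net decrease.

41.36%

A 14% increase multiplies by 1.14.
Then a 24% increase: 1.14 × 1.24 = 1.4136.
Overall factor 1.4136, i.e. 41.36%.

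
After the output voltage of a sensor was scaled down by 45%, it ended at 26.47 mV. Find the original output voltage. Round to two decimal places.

The overall multiplier applied was 0.55.
So the original output voltage was 26.47 ÷ 0.55 ≈ 48.13 mV.

48.13 mV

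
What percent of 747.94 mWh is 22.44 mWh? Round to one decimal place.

22.44 mWh ÷ 747.94 mWh ≈ 3.0%.

3.0%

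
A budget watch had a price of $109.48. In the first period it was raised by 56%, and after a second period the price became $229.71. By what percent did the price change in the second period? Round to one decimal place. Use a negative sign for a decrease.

34.5%

After the first period: $109.48 × 1.56 = $170.7888.
Second-period multiplier: $229.71 ÷ $170.7888 ≈ 1.34499.
That is a change of 34.5%.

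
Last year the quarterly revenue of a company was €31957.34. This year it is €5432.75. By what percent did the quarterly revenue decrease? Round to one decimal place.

Change: €5432.75 − €31957.34 = -€26524.59.
Relative to the original: -€26524.59 ÷ €31957.34 ≈ -83.0%.
So the quarterly revenue decreased by 83.0%.

83.0%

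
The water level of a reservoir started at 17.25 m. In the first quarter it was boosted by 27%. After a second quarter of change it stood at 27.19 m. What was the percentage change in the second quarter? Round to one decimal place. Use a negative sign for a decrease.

24.1%

After the first quarter: 17.25 × 1.27 = 21.9075.
Second-quarter multiplier: 27.19 ÷ 21.9075 ≈ 1.24113.
That is a change of 24.1%.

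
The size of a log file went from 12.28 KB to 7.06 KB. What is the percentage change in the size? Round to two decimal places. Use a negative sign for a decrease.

Change: 7.06 − 12.28 = -5.22.
Relative to the original: -5.22 ÷ 12.28 ≈ -42.51%.

-42.51%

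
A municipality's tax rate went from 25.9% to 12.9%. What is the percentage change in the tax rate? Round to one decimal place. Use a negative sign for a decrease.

-50.2%

The change is 12.9 − 25.9 = -13.0 percentage points.
Relative to the original 25.9%, that is -13.0 ÷ 25.9 ≈ -50.2%.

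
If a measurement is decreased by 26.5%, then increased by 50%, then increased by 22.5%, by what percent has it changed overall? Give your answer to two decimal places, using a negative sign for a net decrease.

35.06%

The combined multiplier is 0.735 × 1.5 × 1.225 = 1.3505625.
That corresponds to an increase of 35.06%.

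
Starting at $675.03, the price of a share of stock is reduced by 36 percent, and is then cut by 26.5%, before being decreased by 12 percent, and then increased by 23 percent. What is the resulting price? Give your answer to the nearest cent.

$343.70

Apply the 36% decrease: $675.03 × 0.64 = $432.0192.
Apply the 26.5% decrease: $432.0192 × 0.735 = $317.534112.
12% decrease: $317.534112 × 0.88 = $279.43001856.
After the 23% increase: $279.43001856 × 1.23 = $343.6989228288 ≈ $343.70.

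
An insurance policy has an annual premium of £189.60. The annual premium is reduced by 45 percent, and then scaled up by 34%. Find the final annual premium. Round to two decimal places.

Apply the 45% decrease: £189.60 × 0.55 = £104.28.
34% increase: £104.28 × 1.34 = £139.7352 ≈ £139.74.

£139.74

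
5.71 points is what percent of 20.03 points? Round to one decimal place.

28.5%

5.71 points ÷ 20.03 points ≈ 28.5%.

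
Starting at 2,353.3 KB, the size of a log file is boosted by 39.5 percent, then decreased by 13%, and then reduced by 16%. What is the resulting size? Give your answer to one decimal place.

After the 39.5% increase: 2,353.3 × 1.395 = 3282.8535.
Apply the 13% decrease: 3282.8535 × 0.87 = 2856.082545.
16% decrease: 2856.082545 × 0.84 = 2399.1093378 ≈ 2,399.1.

2,399.1 KB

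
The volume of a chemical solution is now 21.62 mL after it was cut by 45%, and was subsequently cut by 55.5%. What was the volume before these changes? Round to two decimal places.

The overall multiplier applied was 0.55 × 0.445 = 0.24475.
So the original volume was 21.62 ÷ 0.24475 ≈ 88.34 mL.

88.34 mL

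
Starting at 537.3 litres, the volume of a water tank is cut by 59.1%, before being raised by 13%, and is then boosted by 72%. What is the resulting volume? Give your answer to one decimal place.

427.1 litres

After the 59.1% decrease: 537.3 × 0.409 = 219.7557.
13% increase: 219.7557 × 1.13 = 248.323941.
Apply the 72% increase: 248.323941 × 1.72 = 427.11717852 ≈ 427.1.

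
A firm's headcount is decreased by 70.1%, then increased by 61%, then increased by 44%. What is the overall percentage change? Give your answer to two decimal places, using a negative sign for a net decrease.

A 70.1% decrease multiplies by 0.299.
Then a 61% increase: 0.299 × 1.61 = 0.48139.
Then a 44% increase: 0.48139 × 1.44 = 0.6932016.
Overall factor 0.6932016, i.e. -30.68%.

-30.68%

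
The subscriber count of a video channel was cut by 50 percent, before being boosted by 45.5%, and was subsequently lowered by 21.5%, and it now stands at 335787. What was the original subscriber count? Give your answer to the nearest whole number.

587978

The overall multiplier applied was 0.5 × 1.455 × 0.785 = 0.5710875.
So the original subscriber count was 335787 ÷ 0.5710875 ≈ 587978.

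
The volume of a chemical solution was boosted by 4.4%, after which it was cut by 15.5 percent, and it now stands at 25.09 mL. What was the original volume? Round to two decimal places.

The overall multiplier applied was 1.044 × 0.845 = 0.88218.
So the original volume was 25.09 ÷ 0.88218 ≈ 28.44 mL.

28.44 mL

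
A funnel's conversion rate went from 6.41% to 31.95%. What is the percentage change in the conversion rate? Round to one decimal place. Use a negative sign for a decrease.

398.4%

The change is 31.95 − 6.41 = 25.54 percentage points.
Relative to the original 6.41%, that is 25.54 ÷ 6.41 ≈ 398.4%.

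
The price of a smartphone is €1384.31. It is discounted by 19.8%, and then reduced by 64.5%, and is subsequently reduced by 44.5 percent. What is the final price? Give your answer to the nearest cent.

€218.74

Each change multiplies by a factor: 0.802 × 0.355 × 0.555 = 0.15801405.
€1384.31 × 0.15801405 = €218.7404295555 ≈ €218.74.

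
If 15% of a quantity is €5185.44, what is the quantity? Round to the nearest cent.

€5185.44 ÷ 0.15 = €34569.60.

€34569.60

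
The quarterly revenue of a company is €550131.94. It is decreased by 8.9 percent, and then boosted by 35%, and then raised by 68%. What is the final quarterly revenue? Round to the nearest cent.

Each change multiplies by a factor: 0.911 × 1.35 × 1.68 = 2.066148.
€550131.94 × 2.066148 = €1136654.00756712 ≈ €1136654.01.

€1136654.01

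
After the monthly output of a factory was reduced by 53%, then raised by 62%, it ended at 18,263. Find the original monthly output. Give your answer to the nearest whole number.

Undoing the 62% increase: 18,263 ÷ 1.62 ≈ 11273.45679.
Undoing the 53% decrease: 11273.45679 ÷ 0.47 ≈ 23,986.

23,986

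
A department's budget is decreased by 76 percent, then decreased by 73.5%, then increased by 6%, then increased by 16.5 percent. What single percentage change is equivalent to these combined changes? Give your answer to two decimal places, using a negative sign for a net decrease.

-92.15%

The combined multiplier is 0.24 × 0.265 × 1.06 × 1.165 = 0.07853964.
That corresponds to a decrease of 92.15%.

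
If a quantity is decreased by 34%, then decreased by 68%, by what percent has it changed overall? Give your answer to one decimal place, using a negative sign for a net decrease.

A 34% decrease multiplies by 0.66.
Then a 68% decrease: 0.66 × 0.32 = 0.2112.
Overall factor 0.2112, i.e. -78.9%.

-78.9%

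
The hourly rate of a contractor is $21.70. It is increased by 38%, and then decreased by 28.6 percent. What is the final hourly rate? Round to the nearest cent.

Each change multiplies by a factor: 1.38 × 0.714 = 0.98532.
$21.70 × 0.98532 = $21.381444 ≈ $21.38.

$21.38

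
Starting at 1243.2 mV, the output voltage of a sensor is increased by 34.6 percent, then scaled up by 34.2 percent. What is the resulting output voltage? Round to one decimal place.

Each change multiplies by a factor: 1.346 × 1.342 = 1.806332.
1243.2 × 1.806332 = 2245.6319424 ≈ 2245.6.

2245.6 mV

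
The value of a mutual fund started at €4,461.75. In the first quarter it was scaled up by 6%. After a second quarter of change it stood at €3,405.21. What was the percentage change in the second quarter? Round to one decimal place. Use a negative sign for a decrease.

After the first quarter: €4,461.75 × 1.06 = €4729.455.
Second-quarter multiplier: €3,405.21 ÷ €4729.455 ≈ 0.72.
That is a change of -28.0%.

-28.0%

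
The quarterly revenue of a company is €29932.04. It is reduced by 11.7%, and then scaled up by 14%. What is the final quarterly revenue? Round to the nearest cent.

Each change multiplies by a factor: 0.883 × 1.14 = 1.00662.
€29932.04 × 1.00662 = €30130.1901048 ≈ €30130.19.

€30130.19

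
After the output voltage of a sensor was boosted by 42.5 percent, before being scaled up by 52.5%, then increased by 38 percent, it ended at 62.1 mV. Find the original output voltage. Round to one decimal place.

The overall multiplier applied was 1.425 × 1.525 × 1.38 = 2.9989125.
So the original output voltage was 62.1 ÷ 2.9989125 ≈ 20.7 mV.

20.7 mV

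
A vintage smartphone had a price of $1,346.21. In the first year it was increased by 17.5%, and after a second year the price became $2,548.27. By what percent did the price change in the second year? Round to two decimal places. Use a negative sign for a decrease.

After the first year: $1,346.21 × 1.175 = $1581.79675.
Second-year multiplier: $2,548.27 ÷ $1581.79675 ≈ 1.610997.
That is a change of 61.10%.

61.10%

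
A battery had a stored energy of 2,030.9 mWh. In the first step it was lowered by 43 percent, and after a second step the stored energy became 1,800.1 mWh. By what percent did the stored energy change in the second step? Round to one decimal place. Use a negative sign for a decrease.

After the first step: 2,030.9 × 0.57 = 1157.613.
Second-step multiplier: 1,800.1 ÷ 1157.613 ≈ 1.55501.
That is a change of 55.5%.

55.5%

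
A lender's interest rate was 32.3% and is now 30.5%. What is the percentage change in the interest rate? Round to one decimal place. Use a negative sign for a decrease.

The change is 30.5 − 32.3 = -1.8 percentage points.
Relative to the original 32.3%, that is -1.8 ÷ 32.3 ≈ -5.6%.

-5.6%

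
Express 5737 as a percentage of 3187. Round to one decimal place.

180.0%

5737 ÷ 3187 ≈ 180.0%.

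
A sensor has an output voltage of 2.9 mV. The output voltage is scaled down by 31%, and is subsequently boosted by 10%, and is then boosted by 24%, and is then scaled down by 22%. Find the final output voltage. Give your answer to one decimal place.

31% decrease: 2.9 × 0.69 = 2.001.
Apply the 10% increase: 2.001 × 1.1 = 2.2011.
24% increase: 2.2011 × 1.24 = 2.729364.
22% decrease: 2.729364 × 0.78 = 2.12890392 ≈ 2.1.

2.1 mV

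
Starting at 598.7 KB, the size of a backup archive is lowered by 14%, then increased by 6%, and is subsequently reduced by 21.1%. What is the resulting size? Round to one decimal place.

14% decrease: 598.7 × 0.86 = 514.882.
6% increase: 514.882 × 1.06 = 545.77492.
Apply the 21.1% decrease: 545.77492 × 0.789 = 430.61641188 ≈ 430.6.

430.6 KB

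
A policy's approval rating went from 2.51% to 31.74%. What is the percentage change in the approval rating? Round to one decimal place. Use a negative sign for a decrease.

The change is 31.74 − 2.51 = 29.23 percentage points.
Relative to the original 2.51%, that is 29.23 ÷ 2.51 ≈ 1164.5%.

1164.5%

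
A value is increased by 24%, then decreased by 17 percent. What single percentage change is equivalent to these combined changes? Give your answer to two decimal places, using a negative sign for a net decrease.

A 24% increase multiplies by 1.24.
Then a 17% decrease: 1.24 × 0.83 = 1.0292.
Overall factor 1.0292, i.e. 2.92%.

2.92%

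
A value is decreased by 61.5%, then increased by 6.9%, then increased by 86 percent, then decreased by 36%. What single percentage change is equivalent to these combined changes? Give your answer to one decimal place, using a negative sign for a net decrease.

-51.0%

A 61.5% decrease multiplies by 0.385.
Then a 6.9% increase: 0.385 × 1.069 = 0.411565.
Then an 86% increase: 0.411565 × 1.86 = 0.7655109.
Then a 36% decrease: 0.7655109 × 0.64 = 0.489926976.
Overall factor 0.489926976, i.e. -51.0%.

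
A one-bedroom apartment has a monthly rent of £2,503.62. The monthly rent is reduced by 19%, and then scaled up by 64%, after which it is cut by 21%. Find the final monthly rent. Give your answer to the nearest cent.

Apply the 19% decrease: £2,503.62 × 0.81 = £2027.9322.
After the 64% increase: £2027.9322 × 1.64 = £3325.808808.
After the 21% decrease: £3325.808808 × 0.79 = £2627.38895832 ≈ £2,627.39.

£2,627.39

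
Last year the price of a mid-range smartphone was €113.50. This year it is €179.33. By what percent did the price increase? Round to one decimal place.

58.0%

Change: €179.33 − €113.50 = €65.83.
Relative to the original: €65.83 ÷ €113.50 = 58.0%.
So the price increased by 58.0%.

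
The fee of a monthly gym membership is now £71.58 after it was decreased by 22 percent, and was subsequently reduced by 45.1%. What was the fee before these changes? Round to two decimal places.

£167.16

Undoing the 45.1% decrease: £71.58 ÷ 0.549 ≈ £130.382514.
Undoing the 22% decrease: £130.382514 ÷ 0.78 ≈ £167.16.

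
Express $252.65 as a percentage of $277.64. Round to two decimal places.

91.00%

$252.65 ÷ $277.64 ≈ 91.00%.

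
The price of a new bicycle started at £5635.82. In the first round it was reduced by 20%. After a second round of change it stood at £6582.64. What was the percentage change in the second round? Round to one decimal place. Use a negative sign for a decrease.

46.0%

After the first round: £5635.82 × 0.8 = £4508.656.
Second-round multiplier: £6582.64 ÷ £4508.656 ≈ 1.46.
That is a change of 46.0%.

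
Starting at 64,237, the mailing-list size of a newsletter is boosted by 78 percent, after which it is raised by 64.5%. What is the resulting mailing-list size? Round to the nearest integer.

188,092

Each change multiplies by a factor: 1.78 × 1.645 = 2.9281.
64,237 × 2.9281 = 188092.3597 ≈ 188,092.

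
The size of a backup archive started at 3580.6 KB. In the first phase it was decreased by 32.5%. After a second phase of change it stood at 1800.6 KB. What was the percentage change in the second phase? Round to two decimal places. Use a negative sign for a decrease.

After the first phase: 3580.6 × 0.675 = 2416.905.
Second-phase multiplier: 1800.6 ÷ 2416.905 ≈ 0.745002.
That is a change of -25.50%.

-25.50%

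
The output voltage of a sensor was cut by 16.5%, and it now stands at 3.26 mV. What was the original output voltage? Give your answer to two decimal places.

3.90 mV

The overall multiplier applied was 0.835.
So the original output voltage was 3.26 ÷ 0.835 ≈ 3.90 mV.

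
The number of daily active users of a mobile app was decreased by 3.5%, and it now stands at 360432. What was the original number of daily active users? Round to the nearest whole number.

The overall multiplier applied was 0.965.
So the original number of daily active users was 360432 ÷ 0.965 ≈ 373505.

373505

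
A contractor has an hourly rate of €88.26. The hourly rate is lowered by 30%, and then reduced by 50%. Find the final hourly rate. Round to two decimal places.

Each change multiplies by a factor: 0.7 × 0.5 = 0.35.
€88.26 × 0.35 = €30.891 ≈ €30.89.

€30.89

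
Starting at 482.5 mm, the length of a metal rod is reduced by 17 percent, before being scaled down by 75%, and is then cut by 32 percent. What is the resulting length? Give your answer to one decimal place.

68.1 mm

Each change multiplies by a factor: 0.83 × 0.25 × 0.68 = 0.1411.
482.5 × 0.1411 = 68.08075 ≈ 68.1.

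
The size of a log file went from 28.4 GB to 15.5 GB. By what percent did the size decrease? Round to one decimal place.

45.4%

Change: 15.5 − 28.4 = -12.9.
Relative to the original: -12.9 ÷ 28.4 ≈ -45.4%.
So the size decreased by 45.4%.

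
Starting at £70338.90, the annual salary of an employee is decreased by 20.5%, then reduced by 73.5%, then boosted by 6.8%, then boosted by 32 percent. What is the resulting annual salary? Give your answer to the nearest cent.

Each change multiplies by a factor: 0.795 × 0.265 × 1.068 × 1.32 = 0.297001188.
£70338.90 × 0.297001188 = £20890.7368626132 ≈ £20890.74.

£20890.74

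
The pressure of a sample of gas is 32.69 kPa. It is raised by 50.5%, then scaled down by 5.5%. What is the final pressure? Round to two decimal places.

50.5% increase: 32.69 × 1.505 = 49.19845.
After the 5.5% decrease: 49.19845 × 0.945 = 46.49253525 ≈ 46.49.

46.49 kPa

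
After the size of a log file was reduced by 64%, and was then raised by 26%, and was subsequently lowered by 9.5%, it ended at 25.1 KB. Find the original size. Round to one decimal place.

61.1 KB

Undoing the 9.5% decrease: 25.1 ÷ 0.905 ≈ 27.734807.
Undoing the 26% increase: 27.734807 ÷ 1.26 ≈ 22.011752.
Undoing the 64% decrease: 22.011752 ÷ 0.36 ≈ 61.1 KB.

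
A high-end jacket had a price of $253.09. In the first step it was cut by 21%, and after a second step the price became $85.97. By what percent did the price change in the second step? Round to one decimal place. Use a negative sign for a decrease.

After the first step: $253.09 × 0.79 = $199.9411.
Second-step multiplier: $85.97 ÷ $199.9411 ≈ 0.42998.
That is a change of -57.0%.

-57.0%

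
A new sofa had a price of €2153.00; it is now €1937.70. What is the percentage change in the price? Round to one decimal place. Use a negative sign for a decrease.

-10.0%

Change: €1937.70 − €2153.00 = -€215.30.
Relative to the original: -€215.30 ÷ €2153.00 = -10.0%.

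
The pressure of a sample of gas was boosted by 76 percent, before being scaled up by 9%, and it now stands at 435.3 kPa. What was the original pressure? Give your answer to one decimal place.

Undoing the 9% increase: 435.3 ÷ 1.09 ≈ 399.357798.
Undoing the 76% increase: 399.357798 ÷ 1.76 ≈ 226.9 kPa.

226.9 kPa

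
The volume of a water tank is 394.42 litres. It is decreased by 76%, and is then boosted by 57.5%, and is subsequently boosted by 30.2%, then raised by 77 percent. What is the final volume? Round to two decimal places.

Apply the 76% decrease: 394.42 × 0.24 = 94.6608.
Apply the 57.5% increase: 94.6608 × 1.575 = 149.09076.
After the 30.2% increase: 149.09076 × 1.302 = 194.11616952.
Apply the 77% increase: 194.11616952 × 1.77 = 343.5856200504 ≈ 343.59.

343.59 litres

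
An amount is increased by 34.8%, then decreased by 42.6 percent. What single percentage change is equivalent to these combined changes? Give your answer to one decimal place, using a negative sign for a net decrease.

The combined multiplier is 1.348 × 0.574 = 0.773752.
That corresponds to a decrease of 22.6%.

-22.6%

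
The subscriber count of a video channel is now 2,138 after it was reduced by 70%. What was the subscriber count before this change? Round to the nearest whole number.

7,127

The overall multiplier applied was 0.3.
So the original subscriber count was 2,138 ÷ 0.3 ≈ 7,127.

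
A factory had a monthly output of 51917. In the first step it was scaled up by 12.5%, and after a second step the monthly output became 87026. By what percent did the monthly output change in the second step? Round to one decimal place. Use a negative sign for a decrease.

49.0%

After the first step: 51917 × 1.125 = 58406.625.
Second-step multiplier: 87026 ÷ 58406.625 ≈ 1.49.
That is a change of 49.0%.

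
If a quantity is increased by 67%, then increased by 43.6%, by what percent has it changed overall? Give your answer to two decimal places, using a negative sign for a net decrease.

139.81%

The combined multiplier is 1.67 × 1.436 = 2.39812.
That corresponds to an increase of 139.81%.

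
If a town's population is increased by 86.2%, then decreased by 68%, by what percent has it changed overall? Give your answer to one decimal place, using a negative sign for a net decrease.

-40.4%

The combined multiplier is 1.862 × 0.32 = 0.59584.
That corresponds to a decrease of 40.4%.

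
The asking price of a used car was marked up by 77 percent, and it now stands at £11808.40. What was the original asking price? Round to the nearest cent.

The overall multiplier applied was 1.77.
So the original asking price was £11808.40 ÷ 1.77 ≈ £6671.41.

£6671.41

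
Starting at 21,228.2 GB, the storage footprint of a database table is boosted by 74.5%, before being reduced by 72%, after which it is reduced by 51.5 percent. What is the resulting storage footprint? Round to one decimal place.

5,030.5 GB

After the 74.5% increase: 21,228.2 × 1.745 = 37043.209.
72% decrease: 37043.209 × 0.28 = 10372.09852.
Apply the 51.5% decrease: 10372.09852 × 0.485 = 5030.4677822 ≈ 5,030.5.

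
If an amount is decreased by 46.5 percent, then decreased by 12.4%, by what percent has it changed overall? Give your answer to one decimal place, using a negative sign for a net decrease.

The combined multiplier is 0.535 × 0.876 = 0.46866.
That corresponds to a decrease of 53.1%.

-53.1%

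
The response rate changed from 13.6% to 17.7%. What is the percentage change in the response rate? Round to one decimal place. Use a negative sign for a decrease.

30.1%

The change is 17.7 − 13.6 = 4.1 percentage points.
Relative to the original 13.6%, that is 4.1 ÷ 13.6 ≈ 30.1%.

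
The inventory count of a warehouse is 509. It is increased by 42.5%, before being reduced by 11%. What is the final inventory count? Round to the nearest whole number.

646

Apply the 42.5% increase: 509 × 1.425 = 725.325.
Apply the 11% decrease: 725.325 × 0.89 = 645.53925 ≈ 646.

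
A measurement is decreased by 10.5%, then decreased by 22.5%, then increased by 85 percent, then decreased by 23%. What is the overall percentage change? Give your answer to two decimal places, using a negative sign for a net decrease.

The combined multiplier is 0.895 × 0.775 × 1.85 × 0.77 = 0.9880688125.
That corresponds to a decrease of 1.19%.

-1.19%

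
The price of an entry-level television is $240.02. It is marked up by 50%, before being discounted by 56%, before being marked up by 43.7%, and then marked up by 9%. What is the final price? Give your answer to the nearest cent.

$248.13

Each change multiplies by a factor: 1.5 × 0.44 × 1.437 × 1.09 = 1.0337778.
$240.02 × 1.0337778 = $248.127347556 ≈ $248.13.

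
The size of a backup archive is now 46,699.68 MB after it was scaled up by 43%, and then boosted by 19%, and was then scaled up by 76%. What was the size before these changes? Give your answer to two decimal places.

The overall multiplier applied was 1.43 × 1.19 × 1.76 = 2.994992.
So the original size was 46,699.68 ÷ 2.994992 ≈ 15,592.59 MB.

15,592.59 MB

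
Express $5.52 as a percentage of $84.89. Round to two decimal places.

$5.52 ÷ $84.89 ≈ 6.50%.

6.50%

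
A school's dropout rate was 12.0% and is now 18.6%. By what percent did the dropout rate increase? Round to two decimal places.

The change is 18.6 − 12.0 = 6.6 percentage points.
Relative to the original 12.0%, that is 6.6 ÷ 12.0 = 55.00%.
So the dropout rate rose by 55.00%.

55.00%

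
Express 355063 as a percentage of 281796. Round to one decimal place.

355063 ÷ 281796 ≈ 126.0%.

126.0%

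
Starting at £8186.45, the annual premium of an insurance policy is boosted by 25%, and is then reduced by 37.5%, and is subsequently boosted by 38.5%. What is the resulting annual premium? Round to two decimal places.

Apply the 25% increase: £8186.45 × 1.25 = £10233.0625.
Apply the 37.5% decrease: £10233.0625 × 0.625 = £6395.6640625.
38.5% increase: £6395.6640625 × 1.385 = £8857.9947265625 ≈ £8857.99.

£8857.99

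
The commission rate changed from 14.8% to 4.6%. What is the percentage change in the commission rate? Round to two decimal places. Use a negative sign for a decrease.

The change is 4.6 − 14.8 = -10.2 percentage points.
Relative to the original 14.8%, that is -10.2 ÷ 14.8 ≈ -68.92%.

-68.92%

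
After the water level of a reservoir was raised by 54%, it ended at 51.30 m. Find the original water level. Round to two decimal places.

33.31 m

The overall multiplier applied was 1.54.
So the original water level was 51.30 ÷ 1.54 ≈ 33.31 m.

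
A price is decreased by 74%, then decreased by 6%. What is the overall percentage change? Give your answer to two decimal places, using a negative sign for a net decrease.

A 74% decrease multiplies by 0.26.
Then a 6% decrease: 0.26 × 0.94 = 0.2444.
Overall factor 0.2444, i.e. -75.56%.

-75.56%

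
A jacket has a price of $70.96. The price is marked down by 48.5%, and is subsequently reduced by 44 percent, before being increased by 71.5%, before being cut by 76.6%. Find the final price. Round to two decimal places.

$8.21

Each change multiplies by a factor: 0.515 × 0.56 × 1.715 × 0.234 = 0.115737804.
$70.96 × 0.115737804 = $8.21275457184 ≈ $8.21.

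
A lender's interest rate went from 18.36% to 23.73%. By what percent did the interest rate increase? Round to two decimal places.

The change is 23.73 − 18.36 = 5.37 percentage points.
Relative to the original 18.36%, that is 5.37 ÷ 18.36 ≈ 29.25%.
So the interest rate rose by 29.25%.

29.25%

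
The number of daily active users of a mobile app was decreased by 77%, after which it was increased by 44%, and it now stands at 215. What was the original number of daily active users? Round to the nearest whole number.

649

Undoing the 44% increase: 215 ÷ 1.44 ≈ 149.305556.
Undoing the 77% decrease: 149.305556 ÷ 0.23 ≈ 649.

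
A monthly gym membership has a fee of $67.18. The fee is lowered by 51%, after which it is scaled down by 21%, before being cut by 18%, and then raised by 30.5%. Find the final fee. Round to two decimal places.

$27.83

51% decrease: $67.18 × 0.49 = $32.9182.
After the 21% decrease: $32.9182 × 0.79 = $26.005378.
Apply the 18% decrease: $26.005378 × 0.82 = $21.32440996.
Apply the 30.5% increase: $21.32440996 × 1.305 = $27.8283549978 ≈ $27.83.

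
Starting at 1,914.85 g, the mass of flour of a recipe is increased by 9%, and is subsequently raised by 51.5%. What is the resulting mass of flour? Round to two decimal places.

3,162.09 g

Apply the 9% increase: 1,914.85 × 1.09 = 2087.1865.
Apply the 51.5% increase: 2087.1865 × 1.515 = 3162.0875475 ≈ 3,162.09.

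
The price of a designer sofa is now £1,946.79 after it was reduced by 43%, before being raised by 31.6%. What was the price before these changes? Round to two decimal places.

The overall multiplier applied was 0.57 × 1.316 = 0.75012.
So the original price was £1,946.79 ÷ 0.75012 ≈ £2,595.30.

£2,595.30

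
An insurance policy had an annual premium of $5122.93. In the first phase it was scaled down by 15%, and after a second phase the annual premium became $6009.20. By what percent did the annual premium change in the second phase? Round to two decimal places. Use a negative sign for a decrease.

After the first phase: $5122.93 × 0.85 = $4354.4905.
Second-phase multiplier: $6009.20 ÷ $4354.4905 ≈ 1.380001.
That is a change of 38.00%.

38.00%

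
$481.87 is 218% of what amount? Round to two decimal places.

$481.87 ÷ 2.18 ≈ $221.04.

$221.04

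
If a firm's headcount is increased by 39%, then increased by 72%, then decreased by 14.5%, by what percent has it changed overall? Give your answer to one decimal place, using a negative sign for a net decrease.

The combined multiplier is 1.39 × 1.72 × 0.855 = 2.044134.
That corresponds to an increase of 104.4%.

104.4%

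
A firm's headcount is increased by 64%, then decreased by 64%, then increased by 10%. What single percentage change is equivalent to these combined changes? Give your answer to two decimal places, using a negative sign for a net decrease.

The combined multiplier is 1.64 × 0.36 × 1.1 = 0.64944.
That corresponds to a decrease of 35.06%.

-35.06%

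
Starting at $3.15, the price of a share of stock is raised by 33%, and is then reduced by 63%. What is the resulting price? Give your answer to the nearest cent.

Each change multiplies by a factor: 1.33 × 0.37 = 0.4921.
$3.15 × 0.4921 = $1.550115 ≈ $1.55.

$1.55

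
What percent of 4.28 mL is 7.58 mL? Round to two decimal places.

7.58 mL ÷ 4.28 mL ≈ 177.10%.

177.10%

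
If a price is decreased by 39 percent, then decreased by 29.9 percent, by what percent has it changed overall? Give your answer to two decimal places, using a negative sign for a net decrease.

A 39% decrease multiplies by 0.61.
Then a 29.9% decrease: 0.61 × 0.701 = 0.42761.
Overall factor 0.42761, i.e. -57.24%.

-57.24%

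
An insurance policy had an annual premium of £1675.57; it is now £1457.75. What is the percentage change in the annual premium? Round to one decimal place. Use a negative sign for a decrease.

Change: £1457.75 − £1675.57 = -£217.82.
Relative to the original: -£217.82 ÷ £1675.57 ≈ -13.0%.

-13.0%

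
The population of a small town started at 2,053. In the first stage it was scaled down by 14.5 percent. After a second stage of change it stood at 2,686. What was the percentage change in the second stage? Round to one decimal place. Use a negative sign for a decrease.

After the first stage: 2,053 × 0.855 = 1755.315.
Second-stage multiplier: 2,686 ÷ 1755.315 ≈ 1.53021.
That is a change of 53.0%.

53.0%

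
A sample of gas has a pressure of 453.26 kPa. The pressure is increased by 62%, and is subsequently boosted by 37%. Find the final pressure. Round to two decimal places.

1005.97 kPa

Each change multiplies by a factor: 1.62 × 1.37 = 2.2194.
453.26 × 2.2194 = 1005.965244 ≈ 1005.97.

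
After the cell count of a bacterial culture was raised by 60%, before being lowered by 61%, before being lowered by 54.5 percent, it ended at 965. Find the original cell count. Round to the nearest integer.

3399

Undoing the 54.5% decrease: 965 ÷ 0.455 ≈ 2120.879121.
Undoing the 61% decrease: 2120.879121 ÷ 0.39 ≈ 5438.151592.
Undoing the 60% increase: 5438.151592 ÷ 1.6 ≈ 3399.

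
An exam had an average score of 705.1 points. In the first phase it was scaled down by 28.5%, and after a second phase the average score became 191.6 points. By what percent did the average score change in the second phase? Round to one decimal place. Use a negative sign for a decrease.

-62.0%

After the first phase: 705.1 × 0.715 = 504.1465.
Second-phase multiplier: 191.6 ÷ 504.1465 ≈ 0.38005.
That is a change of -62.0%.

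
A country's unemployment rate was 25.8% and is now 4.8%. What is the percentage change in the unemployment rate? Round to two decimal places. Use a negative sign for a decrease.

-81.40%

The change is 4.8 − 25.8 = -21.0 percentage points.
Relative to the original 25.8%, that is -21.0 ÷ 25.8 ≈ -81.40%.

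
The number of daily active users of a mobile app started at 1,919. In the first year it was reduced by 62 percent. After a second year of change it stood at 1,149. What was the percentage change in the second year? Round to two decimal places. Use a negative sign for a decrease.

57.57%

After the first year: 1,919 × 0.38 = 729.22.
Second-year multiplier: 1,149 ÷ 729.22 ≈ 1.575656.
That is a change of 57.57%.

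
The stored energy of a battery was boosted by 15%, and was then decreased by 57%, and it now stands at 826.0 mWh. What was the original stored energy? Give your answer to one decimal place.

Undoing the 57% decrease: 826.0 ÷ 0.43 ≈ 1920.930233.
Undoing the 15% increase: 1920.930233 ÷ 1.15 ≈ 1,670.4 mWh.

1,670.4 mWh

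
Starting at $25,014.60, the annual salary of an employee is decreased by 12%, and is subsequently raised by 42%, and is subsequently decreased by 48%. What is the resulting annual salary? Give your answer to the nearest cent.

Apply the 12% decrease: $25,014.60 × 0.88 = $22012.848.
42% increase: $22012.848 × 1.42 = $31258.24416.
After the 48% decrease: $31258.24416 × 0.52 = $16254.2869632 ≈ $16,254.29.

$16,254.29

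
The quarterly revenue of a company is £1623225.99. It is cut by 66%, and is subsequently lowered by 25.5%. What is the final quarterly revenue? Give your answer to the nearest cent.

£411163.14

Apply the 66% decrease: £1623225.99 × 0.34 = £551896.8366.
After the 25.5% decrease: £551896.8366 × 0.745 = £411163.143267 ≈ £411163.14.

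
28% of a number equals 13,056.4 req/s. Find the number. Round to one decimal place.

46,630.0 req/s

13,056.4 req/s ÷ 0.28 = 46,630.0 req/s.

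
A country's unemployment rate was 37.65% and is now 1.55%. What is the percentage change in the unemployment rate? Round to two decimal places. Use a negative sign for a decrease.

-95.88%

The change is 1.55 − 37.65 = -36.10 percentage points.
Relative to the original 37.65%, that is -36.10 ÷ 37.65 ≈ -95.88%.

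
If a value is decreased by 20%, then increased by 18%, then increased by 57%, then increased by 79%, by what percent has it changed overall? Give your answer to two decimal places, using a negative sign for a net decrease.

The combined multiplier is 0.8 × 1.18 × 1.57 × 1.79 = 2.6529232.
That corresponds to an increase of 165.29%.

165.29%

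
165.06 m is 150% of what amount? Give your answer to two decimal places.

110.04 m

165.06 m ÷ 1.5 = 110.04 m.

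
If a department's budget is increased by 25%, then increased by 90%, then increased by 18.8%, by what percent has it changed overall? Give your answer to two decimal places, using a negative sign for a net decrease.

The combined multiplier is 1.25 × 1.9 × 1.188 = 2.8215.
That corresponds to an increase of 182.15%.

182.15%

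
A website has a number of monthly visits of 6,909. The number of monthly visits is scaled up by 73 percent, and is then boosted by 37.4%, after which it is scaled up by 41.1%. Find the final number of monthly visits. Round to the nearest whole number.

23,173

After the 73% increase: 6,909 × 1.73 = 11952.57.
After the 37.4% increase: 11952.57 × 1.374 = 16422.83118.
41.1% increase: 16422.83118 × 1.411 = 23172.61479498 ≈ 23,173.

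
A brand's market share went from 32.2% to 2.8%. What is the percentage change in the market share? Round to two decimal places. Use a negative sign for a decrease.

-91.30%

The change is 2.8 − 32.2 = -29.4 percentage points.
Relative to the original 32.2%, that is -29.4 ÷ 32.2 ≈ -91.30%.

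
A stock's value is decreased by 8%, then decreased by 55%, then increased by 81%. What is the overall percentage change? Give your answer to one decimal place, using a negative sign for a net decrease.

-25.1%

The combined multiplier is 0.92 × 0.45 × 1.81 = 0.74934.
That corresponds to a decrease of 25.1%.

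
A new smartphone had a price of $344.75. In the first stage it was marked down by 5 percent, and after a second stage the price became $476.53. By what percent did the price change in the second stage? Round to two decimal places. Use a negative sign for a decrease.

After the first stage: $344.75 × 0.95 = $327.5125.
Second-stage multiplier: $476.53 ÷ $327.5125 ≈ 1.454998.
That is a change of 45.50%.

45.50%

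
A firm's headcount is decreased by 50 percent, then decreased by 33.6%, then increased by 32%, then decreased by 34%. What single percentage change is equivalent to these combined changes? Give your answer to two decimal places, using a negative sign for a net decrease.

A 50% decrease multiplies by 0.5.
Then a 33.6% decrease: 0.5 × 0.664 = 0.332.
Then a 32% increase: 0.332 × 1.32 = 0.43824.
Then a 34% decrease: 0.43824 × 0.66 = 0.2892384.
Overall factor 0.2892384, i.e. -71.08%.

-71.08%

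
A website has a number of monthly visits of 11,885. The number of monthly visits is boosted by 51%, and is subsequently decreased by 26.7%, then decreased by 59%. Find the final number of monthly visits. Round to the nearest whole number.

5,393

Each change multiplies by a factor: 1.51 × 0.733 × 0.41 = 0.4538003.
11,885 × 0.4538003 = 5393.4165655 ≈ 5,393.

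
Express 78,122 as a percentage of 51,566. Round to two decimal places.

151.50%

78,122 ÷ 51,566 ≈ 151.50%.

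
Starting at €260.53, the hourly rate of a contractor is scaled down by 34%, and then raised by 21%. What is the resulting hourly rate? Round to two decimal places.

Apply the 34% decrease: €260.53 × 0.66 = €171.9498.
21% increase: €171.9498 × 1.21 = €208.059258 ≈ €208.06.

€208.06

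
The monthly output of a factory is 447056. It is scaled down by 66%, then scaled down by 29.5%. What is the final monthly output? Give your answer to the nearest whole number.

107159

Each change multiplies by a factor: 0.34 × 0.705 = 0.2397.
447056 × 0.2397 = 107159.3232 ≈ 107159.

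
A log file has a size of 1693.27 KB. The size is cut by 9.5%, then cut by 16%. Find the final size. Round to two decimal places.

Each change multiplies by a factor: 0.905 × 0.84 = 0.7602.
1693.27 × 0.7602 = 1287.223854 ≈ 1287.22.

1287.22 KB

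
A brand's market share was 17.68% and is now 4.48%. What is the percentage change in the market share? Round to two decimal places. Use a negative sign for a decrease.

The change is 4.48 − 17.68 = -13.20 percentage points.
Relative to the original 17.68%, that is -13.20 ÷ 17.68 ≈ -74.66%.

-74.66%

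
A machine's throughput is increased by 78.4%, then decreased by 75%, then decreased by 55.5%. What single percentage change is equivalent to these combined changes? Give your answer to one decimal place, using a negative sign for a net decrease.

-80.2%

A 78.4% increase multiplies by 1.784.
Then a 75% decrease: 1.784 × 0.25 = 0.446.
Then a 55.5% decrease: 0.446 × 0.445 = 0.19847.
Overall factor 0.19847, i.e. -80.2%.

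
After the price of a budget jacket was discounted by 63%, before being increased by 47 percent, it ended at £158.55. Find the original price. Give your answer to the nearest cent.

£291.51

The overall multiplier applied was 0.37 × 1.47 = 0.5439.
So the original price was £158.55 ÷ 0.5439 ≈ £291.51.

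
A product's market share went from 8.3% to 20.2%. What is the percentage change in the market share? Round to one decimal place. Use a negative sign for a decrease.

143.4%

The change is 20.2 − 8.3 = 11.9 percentage points.
Relative to the original 8.3%, that is 11.9 ÷ 8.3 ≈ 143.4%.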